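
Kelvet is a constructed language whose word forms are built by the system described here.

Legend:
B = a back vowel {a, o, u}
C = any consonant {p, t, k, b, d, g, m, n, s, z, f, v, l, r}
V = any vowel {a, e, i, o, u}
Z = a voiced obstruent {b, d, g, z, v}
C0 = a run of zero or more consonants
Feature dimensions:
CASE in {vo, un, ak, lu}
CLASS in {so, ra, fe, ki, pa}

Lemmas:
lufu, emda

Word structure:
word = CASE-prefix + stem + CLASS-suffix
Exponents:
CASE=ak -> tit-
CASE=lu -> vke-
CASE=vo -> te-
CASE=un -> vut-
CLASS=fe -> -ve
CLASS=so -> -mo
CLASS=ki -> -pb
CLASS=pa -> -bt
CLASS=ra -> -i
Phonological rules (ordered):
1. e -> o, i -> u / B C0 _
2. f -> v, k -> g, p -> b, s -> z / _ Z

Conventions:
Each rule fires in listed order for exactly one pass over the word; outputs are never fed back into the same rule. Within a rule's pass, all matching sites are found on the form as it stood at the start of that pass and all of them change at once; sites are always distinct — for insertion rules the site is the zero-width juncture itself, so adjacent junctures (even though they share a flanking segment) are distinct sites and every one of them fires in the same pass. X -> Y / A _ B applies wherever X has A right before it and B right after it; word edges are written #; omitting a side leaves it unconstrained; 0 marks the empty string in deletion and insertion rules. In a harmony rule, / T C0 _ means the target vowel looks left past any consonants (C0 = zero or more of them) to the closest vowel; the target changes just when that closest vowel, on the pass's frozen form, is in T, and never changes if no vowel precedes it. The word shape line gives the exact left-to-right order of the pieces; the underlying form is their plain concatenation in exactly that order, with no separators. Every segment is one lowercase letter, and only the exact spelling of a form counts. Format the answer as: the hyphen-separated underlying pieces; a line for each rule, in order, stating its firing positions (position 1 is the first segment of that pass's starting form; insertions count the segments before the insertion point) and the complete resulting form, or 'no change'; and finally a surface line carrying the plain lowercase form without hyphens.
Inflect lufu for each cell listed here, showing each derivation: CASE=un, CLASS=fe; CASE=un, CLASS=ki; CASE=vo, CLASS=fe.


cell CASE=un, CLASS=fe:
underlying: vut-lufu-ve
1. e -> o, i -> u / B C0 _: fires at position(s) 9: vutlufuvo
2. f -> v, k -> g, p -> b, s -> z / _ Z: no change
surface: vutlufuvo

cell CASE=un, CLASS=ki:
underlying: vut-lufu-pb
1. e -> o, i -> u / B C0 _: no change
2. f -> v, k -> g, p -> b, s -> z / _ Z: fires at position(s) 8: vutlufubb
surface: vutlufubb

cell CASE=vo, CLASS=fe:
underlying: te-lufu-ve
1. e -> o, i -> u / B C0 _: fires at position(s) 8: telufuvo
2. f -> v, k -> g, p -> b, s -> z / _ Z: no change
surface: telufuvo


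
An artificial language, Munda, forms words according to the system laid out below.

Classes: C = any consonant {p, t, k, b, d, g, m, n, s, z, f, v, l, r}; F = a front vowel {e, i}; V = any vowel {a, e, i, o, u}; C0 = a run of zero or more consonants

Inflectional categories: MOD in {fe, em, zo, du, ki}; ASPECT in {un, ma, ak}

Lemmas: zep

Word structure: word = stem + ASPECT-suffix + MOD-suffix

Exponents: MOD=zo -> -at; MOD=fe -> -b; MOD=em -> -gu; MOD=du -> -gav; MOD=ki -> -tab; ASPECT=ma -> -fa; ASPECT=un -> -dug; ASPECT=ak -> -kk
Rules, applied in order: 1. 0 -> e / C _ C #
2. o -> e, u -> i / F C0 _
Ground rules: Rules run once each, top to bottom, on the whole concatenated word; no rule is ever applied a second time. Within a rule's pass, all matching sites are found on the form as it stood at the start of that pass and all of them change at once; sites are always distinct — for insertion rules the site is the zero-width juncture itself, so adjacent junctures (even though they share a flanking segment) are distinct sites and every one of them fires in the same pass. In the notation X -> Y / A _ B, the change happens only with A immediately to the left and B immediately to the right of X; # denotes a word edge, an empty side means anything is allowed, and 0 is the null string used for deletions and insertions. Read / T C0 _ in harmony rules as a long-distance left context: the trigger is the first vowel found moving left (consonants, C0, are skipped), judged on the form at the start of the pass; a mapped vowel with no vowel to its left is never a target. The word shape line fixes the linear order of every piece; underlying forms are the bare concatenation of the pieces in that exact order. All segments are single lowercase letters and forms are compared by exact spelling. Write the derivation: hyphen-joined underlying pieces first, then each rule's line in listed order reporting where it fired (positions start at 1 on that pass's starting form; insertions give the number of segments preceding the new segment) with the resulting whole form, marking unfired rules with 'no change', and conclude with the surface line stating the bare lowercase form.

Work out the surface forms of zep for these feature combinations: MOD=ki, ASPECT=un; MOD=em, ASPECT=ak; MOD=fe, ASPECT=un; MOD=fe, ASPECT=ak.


cell MOD=ki, ASPECT=un:
underlying: zep-dug-tab
1. 0 -> e / C _ C #: no change
2. o -> e, u -> i / F C0 _: fires at position(s) 5: zepdigtab
surface: zepdigtab

cell MOD=em, ASPECT=ak:
underlying: zep-kk-gu
1. 0 -> e / C _ C #: no change
2. o -> e, u -> i / F C0 _: fires at position(s) 7: zepkkgi
surface: zepkkgi

cell MOD=fe, ASPECT=un:
underlying: zep-dug-b
1. 0 -> e / C _ C #: inserts after position(s) 6: zepdugeb
2. o -> e, u -> i / F C0 _: fires at position(s) 5: zepdigeb
surface: zepdigeb

cell MOD=fe, ASPECT=ak:
underlying: zep-kk-b
1. 0 -> e / C _ C #: inserts after position(s) 5: zepkkeb
2. o -> e, u -> i / F C0 _: no change
surface: zepkkeb


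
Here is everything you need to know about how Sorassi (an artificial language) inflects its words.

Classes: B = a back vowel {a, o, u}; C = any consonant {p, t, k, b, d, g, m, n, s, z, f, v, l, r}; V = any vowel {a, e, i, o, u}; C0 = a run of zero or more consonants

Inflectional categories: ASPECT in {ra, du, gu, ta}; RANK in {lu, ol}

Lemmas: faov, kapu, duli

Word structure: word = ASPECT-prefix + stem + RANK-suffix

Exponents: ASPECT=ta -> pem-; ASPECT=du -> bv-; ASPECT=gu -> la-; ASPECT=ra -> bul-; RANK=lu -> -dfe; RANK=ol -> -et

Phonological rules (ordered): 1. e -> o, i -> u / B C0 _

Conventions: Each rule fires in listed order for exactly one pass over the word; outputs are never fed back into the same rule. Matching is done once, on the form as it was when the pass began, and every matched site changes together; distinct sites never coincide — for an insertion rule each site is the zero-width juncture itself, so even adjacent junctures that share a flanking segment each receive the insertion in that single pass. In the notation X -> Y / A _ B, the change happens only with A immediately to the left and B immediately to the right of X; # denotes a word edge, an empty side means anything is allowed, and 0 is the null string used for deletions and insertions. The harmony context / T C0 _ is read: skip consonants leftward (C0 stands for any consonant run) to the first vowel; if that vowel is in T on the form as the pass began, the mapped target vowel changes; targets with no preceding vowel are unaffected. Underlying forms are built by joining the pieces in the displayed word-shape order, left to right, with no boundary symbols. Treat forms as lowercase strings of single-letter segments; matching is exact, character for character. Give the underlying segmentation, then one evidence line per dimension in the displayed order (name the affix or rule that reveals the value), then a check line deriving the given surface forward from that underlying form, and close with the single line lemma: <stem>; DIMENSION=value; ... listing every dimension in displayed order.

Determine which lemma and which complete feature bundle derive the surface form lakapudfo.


underlying: la-kapu-dfe
ASPECT=gu - signalled by the affix la-
RANK=lu - signalled by the affix -dfe
check: lakapudfe -> lakapudfo
lemma: kapu; ASPECT=gu; RANK=lu


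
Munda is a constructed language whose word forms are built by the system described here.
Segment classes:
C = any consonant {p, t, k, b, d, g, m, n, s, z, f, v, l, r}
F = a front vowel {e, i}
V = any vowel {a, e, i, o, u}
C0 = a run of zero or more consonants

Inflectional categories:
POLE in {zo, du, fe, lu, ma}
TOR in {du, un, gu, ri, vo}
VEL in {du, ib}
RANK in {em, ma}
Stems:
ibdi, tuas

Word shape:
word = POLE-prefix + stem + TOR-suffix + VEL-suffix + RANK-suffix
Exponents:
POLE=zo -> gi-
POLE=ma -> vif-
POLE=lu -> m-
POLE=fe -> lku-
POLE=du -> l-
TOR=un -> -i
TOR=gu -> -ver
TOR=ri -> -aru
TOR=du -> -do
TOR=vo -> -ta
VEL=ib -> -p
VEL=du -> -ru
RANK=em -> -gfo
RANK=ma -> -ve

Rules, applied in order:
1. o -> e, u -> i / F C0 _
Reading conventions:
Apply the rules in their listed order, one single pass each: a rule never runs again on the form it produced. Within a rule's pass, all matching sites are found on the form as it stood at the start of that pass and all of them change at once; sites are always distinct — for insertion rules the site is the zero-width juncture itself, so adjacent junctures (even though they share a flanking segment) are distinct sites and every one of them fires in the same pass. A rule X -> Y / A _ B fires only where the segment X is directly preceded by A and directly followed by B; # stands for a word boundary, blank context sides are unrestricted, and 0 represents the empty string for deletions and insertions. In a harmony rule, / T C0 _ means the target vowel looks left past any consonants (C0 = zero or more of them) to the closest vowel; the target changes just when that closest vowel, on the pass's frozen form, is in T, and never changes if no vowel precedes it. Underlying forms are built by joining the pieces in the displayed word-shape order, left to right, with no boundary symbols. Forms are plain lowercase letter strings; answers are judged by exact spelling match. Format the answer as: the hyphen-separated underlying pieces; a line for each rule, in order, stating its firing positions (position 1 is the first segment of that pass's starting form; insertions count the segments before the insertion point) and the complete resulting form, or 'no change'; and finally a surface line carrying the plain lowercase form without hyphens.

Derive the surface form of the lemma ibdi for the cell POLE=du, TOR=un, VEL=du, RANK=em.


underlying: l-ibdi-i-ru-gfo
1. o -> e, u -> i / F C0 _: fires at position(s) 8: libdiirigfo
surface: libdiirigfo


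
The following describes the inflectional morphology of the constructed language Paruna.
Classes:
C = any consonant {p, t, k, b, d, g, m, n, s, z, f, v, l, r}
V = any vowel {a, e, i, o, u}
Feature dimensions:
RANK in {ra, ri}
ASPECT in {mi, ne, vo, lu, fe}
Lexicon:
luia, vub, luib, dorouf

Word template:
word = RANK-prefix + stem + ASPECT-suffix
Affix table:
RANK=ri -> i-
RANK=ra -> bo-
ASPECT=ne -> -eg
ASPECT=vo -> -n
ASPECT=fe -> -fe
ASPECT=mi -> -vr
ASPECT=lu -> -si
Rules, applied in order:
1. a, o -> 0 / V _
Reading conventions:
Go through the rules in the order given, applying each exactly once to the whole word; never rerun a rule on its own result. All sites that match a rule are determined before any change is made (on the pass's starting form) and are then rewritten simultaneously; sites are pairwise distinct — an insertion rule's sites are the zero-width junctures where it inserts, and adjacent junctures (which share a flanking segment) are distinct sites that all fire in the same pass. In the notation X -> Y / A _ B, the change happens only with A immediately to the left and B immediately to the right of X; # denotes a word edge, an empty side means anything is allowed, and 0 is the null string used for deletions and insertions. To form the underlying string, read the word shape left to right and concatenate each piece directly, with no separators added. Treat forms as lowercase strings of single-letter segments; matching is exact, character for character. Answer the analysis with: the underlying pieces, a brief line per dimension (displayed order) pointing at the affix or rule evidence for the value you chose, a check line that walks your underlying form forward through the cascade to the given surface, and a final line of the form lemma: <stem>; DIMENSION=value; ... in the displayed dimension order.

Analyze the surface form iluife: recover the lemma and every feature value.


underlying: i-luia-fe
RANK=ri - signalled by the affix i-
ASPECT=fe - signalled by the affix -fe
check: iluiafe -> iluife
lemma: luia; RANK=ri; ASPECT=fe


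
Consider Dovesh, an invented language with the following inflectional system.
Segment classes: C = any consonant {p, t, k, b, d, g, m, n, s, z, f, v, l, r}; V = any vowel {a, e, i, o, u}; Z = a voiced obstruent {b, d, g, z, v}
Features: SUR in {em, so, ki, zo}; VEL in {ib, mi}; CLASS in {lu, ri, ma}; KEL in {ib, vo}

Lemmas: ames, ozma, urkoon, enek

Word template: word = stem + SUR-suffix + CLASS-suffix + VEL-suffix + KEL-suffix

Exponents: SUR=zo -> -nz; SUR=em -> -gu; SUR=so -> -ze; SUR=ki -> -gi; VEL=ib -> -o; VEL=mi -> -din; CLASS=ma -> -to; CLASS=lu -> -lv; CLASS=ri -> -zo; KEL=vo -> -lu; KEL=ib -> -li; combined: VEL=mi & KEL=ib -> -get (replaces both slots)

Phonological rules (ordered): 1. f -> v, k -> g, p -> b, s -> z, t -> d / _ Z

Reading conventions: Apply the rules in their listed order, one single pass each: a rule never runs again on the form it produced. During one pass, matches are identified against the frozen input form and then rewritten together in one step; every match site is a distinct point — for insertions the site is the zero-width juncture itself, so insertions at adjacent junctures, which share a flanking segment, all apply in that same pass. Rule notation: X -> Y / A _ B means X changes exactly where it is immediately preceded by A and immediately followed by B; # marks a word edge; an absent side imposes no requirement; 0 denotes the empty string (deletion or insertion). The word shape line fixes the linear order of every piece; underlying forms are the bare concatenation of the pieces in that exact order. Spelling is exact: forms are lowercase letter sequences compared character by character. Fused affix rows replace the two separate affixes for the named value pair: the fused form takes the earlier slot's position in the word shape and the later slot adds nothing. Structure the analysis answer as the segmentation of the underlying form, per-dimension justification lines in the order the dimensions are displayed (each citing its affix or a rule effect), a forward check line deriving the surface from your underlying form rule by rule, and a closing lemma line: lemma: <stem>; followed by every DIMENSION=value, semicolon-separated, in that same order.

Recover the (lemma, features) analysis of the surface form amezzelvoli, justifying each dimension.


underlying: ames-ze-lv-o-li
SUR=so - signalled by the affix -ze
VEL=ib - signalled by the affix -o
CLASS=lu - signalled by the affix -lv
KEL=ib - signalled by the affix -li
check: ameszelvoli -> amezzelvoli
lemma: ames; SUR=so; VEL=ib; CLASS=lu; KEL=ib


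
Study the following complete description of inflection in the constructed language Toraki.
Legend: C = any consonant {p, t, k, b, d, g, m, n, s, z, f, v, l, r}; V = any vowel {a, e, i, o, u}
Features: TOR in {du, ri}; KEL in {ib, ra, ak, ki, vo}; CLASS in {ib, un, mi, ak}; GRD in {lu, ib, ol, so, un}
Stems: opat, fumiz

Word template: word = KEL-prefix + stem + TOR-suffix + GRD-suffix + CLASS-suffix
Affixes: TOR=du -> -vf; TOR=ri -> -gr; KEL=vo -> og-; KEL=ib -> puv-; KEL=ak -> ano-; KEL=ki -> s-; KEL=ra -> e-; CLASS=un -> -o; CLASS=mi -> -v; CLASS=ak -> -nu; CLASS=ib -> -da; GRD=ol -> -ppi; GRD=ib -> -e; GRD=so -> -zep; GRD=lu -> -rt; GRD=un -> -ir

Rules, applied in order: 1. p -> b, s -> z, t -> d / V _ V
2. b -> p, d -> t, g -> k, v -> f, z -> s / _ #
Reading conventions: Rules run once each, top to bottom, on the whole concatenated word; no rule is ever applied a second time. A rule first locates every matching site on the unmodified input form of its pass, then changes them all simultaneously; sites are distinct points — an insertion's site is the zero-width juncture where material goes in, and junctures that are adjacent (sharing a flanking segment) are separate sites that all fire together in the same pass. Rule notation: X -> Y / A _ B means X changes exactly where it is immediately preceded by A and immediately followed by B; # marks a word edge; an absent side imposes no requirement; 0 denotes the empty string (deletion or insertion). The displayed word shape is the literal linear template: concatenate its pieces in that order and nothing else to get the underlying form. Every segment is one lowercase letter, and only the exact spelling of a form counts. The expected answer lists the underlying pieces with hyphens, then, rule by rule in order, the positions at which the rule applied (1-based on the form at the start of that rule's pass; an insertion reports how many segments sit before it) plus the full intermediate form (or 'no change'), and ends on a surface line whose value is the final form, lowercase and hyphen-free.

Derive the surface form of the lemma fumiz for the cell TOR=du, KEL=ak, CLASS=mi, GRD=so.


underlying: ano-fumiz-vf-zep-v
1. p -> b, s -> z, t -> d / V _ V: no change
2. b -> p, d -> t, g -> k, v -> f, z -> s / _ #: fires at position(s) 14: anofumizvfzepf
surface: anofumizvfzepf


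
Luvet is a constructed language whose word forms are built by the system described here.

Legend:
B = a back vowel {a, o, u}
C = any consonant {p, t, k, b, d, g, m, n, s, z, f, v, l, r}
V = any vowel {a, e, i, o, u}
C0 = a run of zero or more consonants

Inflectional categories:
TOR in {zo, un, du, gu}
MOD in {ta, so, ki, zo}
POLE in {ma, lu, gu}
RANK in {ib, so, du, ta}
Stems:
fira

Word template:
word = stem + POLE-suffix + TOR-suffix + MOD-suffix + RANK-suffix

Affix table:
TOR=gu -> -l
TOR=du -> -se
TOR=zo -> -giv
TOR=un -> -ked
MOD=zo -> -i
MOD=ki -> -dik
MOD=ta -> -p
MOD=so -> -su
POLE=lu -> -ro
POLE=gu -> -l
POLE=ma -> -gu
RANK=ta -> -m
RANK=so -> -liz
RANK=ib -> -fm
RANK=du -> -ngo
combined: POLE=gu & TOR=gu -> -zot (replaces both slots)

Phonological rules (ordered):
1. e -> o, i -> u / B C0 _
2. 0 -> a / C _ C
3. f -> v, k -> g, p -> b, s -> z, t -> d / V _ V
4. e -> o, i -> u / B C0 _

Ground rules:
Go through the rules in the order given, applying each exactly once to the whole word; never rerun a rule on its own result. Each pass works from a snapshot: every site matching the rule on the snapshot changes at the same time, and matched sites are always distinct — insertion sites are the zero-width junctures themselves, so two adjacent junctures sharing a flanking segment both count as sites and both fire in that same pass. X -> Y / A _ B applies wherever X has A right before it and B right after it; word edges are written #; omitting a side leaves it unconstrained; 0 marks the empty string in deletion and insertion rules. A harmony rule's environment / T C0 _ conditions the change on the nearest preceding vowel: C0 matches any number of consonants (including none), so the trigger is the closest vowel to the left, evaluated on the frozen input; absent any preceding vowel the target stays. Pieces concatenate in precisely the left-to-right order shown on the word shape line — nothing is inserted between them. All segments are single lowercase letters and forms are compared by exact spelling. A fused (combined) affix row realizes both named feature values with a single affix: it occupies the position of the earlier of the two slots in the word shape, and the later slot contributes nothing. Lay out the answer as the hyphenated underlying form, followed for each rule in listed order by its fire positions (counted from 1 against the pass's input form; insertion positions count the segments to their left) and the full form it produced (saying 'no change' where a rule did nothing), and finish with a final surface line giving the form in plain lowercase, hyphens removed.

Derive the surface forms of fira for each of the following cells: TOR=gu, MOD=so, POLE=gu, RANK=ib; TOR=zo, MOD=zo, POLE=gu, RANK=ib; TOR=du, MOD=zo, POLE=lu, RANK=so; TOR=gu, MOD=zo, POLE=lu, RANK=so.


cell TOR=gu, MOD=so, POLE=gu, RANK=ib:
underlying: fira-zot-su-fm
1. e -> o, i -> u / B C0 _: no change
2. 0 -> a / C _ C: inserts after position(s) 7, 10: firazotasufam
3. f -> v, k -> g, p -> b, s -> z, t -> d / V _ V: fires at position(s) 7, 9, 11: firazodazuvam
4. e -> o, i -> u / B C0 _: no change
surface: firazodazuvam

cell TOR=zo, MOD=zo, POLE=gu, RANK=ib:
underlying: fira-l-giv-i-fm
1. e -> o, i -> u / B C0 _: fires at position(s) 7: firalguvifm
2. 0 -> a / C _ C: inserts after position(s) 5, 10: firalaguvifam
3. f -> v, k -> g, p -> b, s -> z, t -> d / V _ V: fires at position(s) 11: firalaguvivam
4. e -> o, i -> u / B C0 _: fires at position(s) 10: firalaguvuvam
surface: firalaguvuvam

cell TOR=du, MOD=zo, POLE=lu, RANK=so:
underlying: fira-ro-se-i-liz
1. e -> o, i -> u / B C0 _: fires at position(s) 8: firarosoiliz
2. 0 -> a / C _ C: no change
3. f -> v, k -> g, p -> b, s -> z, t -> d / V _ V: fires at position(s) 7: firarozoiliz
4. e -> o, i -> u / B C0 _: fires at position(s) 9: firarozouliz
surface: firarozouliz

cell TOR=gu, MOD=zo, POLE=lu, RANK=so:
underlying: fira-ro-l-i-liz
1. e -> o, i -> u / B C0 _: fires at position(s) 8: firaroluliz
2. 0 -> a / C _ C: no change
3. f -> v, k -> g, p -> b, s -> z, t -> d / V _ V: no change
4. e -> o, i -> u / B C0 _: fires at position(s) 10: firaroluluz
surface: firaroluluz


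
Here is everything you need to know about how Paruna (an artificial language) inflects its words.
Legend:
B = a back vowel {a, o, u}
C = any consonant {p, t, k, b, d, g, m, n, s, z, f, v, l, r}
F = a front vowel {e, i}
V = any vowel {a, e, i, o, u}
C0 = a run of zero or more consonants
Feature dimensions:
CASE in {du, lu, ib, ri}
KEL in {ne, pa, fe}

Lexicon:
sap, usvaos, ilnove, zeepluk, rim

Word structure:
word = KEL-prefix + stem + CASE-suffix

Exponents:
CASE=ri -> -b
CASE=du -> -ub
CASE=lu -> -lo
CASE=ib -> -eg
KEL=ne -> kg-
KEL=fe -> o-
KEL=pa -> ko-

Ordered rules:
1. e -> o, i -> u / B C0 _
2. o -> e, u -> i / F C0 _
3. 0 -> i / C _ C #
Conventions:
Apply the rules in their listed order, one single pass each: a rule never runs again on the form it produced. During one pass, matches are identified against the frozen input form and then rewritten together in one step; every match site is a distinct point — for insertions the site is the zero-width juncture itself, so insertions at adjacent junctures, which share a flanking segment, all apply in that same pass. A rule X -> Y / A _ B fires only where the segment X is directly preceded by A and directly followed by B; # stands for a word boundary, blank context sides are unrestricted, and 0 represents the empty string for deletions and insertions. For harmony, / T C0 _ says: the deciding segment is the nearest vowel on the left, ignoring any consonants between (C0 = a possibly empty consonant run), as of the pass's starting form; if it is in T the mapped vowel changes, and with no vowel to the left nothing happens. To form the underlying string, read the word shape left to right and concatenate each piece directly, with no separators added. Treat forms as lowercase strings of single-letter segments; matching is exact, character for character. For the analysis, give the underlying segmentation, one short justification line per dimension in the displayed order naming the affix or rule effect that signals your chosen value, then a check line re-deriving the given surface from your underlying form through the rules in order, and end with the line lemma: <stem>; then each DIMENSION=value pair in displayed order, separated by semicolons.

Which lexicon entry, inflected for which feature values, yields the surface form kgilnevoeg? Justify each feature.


underlying: kg-ilnove-eg
CASE=ib - signalled by the affix -eg
KEL=ne - signalled by the affix kg-
check: kgilnoveeg -> kgilnovoeg -> kgilnevoeg -> kgilnevoeg
lemma: ilnove; CASE=ib; KEL=ne


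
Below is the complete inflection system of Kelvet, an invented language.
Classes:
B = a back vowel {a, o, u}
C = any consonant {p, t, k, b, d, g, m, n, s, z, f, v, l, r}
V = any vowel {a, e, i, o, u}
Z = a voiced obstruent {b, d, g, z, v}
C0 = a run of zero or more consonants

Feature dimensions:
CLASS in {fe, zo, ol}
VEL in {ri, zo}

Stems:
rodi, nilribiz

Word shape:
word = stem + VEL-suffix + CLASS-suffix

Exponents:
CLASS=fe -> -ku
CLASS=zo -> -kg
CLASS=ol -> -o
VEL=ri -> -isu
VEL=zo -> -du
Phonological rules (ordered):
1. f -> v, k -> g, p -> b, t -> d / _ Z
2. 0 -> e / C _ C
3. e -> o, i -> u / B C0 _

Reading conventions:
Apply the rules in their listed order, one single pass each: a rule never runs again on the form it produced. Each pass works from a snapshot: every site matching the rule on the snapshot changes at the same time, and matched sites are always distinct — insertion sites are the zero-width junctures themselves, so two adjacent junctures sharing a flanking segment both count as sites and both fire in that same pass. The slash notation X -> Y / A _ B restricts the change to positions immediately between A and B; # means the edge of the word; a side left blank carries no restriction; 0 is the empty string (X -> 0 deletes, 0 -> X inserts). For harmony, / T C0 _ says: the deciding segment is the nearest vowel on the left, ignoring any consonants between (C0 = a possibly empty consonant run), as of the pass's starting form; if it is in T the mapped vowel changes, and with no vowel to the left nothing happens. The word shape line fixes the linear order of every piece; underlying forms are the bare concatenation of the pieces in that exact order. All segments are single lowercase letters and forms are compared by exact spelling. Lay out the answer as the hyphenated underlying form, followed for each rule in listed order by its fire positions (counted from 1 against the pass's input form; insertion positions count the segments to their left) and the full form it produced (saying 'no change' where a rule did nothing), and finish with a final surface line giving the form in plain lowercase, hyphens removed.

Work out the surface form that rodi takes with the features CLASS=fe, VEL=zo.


underlying: rodi-du-ku
1. f -> v, k -> g, p -> b, t -> d / _ Z: no change
2. 0 -> e / C _ C: no change
3. e -> o, i -> u / B C0 _: fires at position(s) 4: roduduku
surface: roduduku


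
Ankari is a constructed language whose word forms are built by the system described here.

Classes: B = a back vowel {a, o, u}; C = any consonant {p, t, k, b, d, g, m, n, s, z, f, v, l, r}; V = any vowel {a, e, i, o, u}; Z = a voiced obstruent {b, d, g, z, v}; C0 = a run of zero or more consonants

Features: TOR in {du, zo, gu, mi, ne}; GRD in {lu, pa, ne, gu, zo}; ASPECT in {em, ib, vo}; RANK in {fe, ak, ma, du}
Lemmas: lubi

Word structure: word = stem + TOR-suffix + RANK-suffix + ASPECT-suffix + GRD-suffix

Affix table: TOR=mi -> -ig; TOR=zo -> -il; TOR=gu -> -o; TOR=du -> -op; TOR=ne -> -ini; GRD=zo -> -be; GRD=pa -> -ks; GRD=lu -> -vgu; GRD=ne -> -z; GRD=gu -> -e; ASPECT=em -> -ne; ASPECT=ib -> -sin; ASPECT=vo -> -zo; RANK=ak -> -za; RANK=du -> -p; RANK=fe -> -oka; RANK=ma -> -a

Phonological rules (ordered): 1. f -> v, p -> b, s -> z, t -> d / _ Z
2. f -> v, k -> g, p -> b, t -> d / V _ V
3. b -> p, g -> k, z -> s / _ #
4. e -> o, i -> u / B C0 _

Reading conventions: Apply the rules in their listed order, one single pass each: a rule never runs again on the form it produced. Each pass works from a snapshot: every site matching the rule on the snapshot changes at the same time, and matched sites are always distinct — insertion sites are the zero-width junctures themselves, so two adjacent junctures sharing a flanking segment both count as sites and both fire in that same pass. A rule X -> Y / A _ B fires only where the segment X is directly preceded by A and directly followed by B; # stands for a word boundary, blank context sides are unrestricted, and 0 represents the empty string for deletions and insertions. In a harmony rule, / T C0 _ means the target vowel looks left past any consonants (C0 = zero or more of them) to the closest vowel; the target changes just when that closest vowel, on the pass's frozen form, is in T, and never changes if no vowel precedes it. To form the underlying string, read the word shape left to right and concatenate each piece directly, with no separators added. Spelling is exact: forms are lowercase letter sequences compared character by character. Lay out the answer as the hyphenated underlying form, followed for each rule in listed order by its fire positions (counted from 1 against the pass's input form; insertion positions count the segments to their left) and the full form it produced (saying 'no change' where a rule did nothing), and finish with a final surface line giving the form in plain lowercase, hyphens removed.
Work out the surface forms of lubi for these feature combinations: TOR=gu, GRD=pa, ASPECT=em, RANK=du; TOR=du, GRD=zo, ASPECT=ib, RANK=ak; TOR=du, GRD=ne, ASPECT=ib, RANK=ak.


cell TOR=gu, GRD=pa, ASPECT=em, RANK=du:
underlying: lubi-o-p-ne-ks
1. f -> v, p -> b, s -> z, t -> d / _ Z: no change
2. f -> v, k -> g, p -> b, t -> d / V _ V: no change
3. b -> p, g -> k, z -> s / _ #: no change
4. e -> o, i -> u / B C0 _: fires at position(s) 4, 8: lubuopnoks
surface: lubuopnoks

cell TOR=du, GRD=zo, ASPECT=ib, RANK=ak:
underlying: lubi-op-za-sin-be
1. f -> v, p -> b, s -> z, t -> d / _ Z: fires at position(s) 6: lubiobzasinbe
2. f -> v, k -> g, p -> b, t -> d / V _ V: no change
3. b -> p, g -> k, z -> s / _ #: no change
4. e -> o, i -> u / B C0 _: fires at position(s) 4, 10: lubuobzasunbe
surface: lubuobzasunbe

cell TOR=du, GRD=ne, ASPECT=ib, RANK=ak:
underlying: lubi-op-za-sin-z
1. f -> v, p -> b, s -> z, t -> d / _ Z: fires at position(s) 6: lubiobzasinz
2. f -> v, k -> g, p -> b, t -> d / V _ V: no change
3. b -> p, g -> k, z -> s / _ #: fires at position(s) 12: lubiobzasins
4. e -> o, i -> u / B C0 _: fires at position(s) 4, 10: lubuobzasuns
surface: lubuobzasuns


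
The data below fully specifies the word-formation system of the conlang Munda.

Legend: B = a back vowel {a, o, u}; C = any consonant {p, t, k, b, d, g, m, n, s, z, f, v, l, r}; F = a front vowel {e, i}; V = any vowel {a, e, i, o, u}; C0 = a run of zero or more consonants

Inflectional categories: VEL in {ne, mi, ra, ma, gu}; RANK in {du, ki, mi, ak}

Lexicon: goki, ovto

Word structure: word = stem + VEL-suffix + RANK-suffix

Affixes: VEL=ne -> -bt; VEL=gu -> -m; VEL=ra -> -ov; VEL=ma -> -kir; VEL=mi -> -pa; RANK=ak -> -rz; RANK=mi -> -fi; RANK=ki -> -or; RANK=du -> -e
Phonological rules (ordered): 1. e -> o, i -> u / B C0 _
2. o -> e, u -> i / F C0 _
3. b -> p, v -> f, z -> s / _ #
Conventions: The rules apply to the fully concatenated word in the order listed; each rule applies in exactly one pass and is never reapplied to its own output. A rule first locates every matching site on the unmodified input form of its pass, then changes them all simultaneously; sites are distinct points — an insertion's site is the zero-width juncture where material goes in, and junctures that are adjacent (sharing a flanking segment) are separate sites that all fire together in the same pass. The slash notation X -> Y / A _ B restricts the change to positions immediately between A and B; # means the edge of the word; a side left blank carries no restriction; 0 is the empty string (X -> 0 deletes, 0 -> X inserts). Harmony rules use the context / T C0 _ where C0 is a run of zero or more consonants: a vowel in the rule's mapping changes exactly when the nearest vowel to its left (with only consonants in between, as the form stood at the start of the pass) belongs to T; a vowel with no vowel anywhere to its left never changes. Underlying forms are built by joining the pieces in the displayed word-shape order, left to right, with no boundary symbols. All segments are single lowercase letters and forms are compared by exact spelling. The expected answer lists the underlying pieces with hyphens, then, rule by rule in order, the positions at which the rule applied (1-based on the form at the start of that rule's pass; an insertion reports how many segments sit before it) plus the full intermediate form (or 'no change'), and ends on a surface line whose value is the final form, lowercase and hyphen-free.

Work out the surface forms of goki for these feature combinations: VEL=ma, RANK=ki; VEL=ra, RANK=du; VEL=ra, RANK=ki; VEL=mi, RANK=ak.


cell VEL=ma, RANK=ki:
underlying: goki-kir-or
1. e -> o, i -> u / B C0 _: fires at position(s) 4: gokukiror
2. o -> e, u -> i / F C0 _: fires at position(s) 8: gokukirer
3. b -> p, v -> f, z -> s / _ #: no change
surface: gokukirer

cell VEL=ra, RANK=du:
underlying: goki-ov-e
1. e -> o, i -> u / B C0 _: fires at position(s) 4, 7: gokuovo
2. o -> e, u -> i / F C0 _: no change
3. b -> p, v -> f, z -> s / _ #: no change
surface: gokuovo

cell VEL=ra, RANK=ki:
underlying: goki-ov-or
1. e -> o, i -> u / B C0 _: fires at position(s) 4: gokuovor
2. o -> e, u -> i / F C0 _: no change
3. b -> p, v -> f, z -> s / _ #: no change
surface: gokuovor

cell VEL=mi, RANK=ak:
underlying: goki-pa-rz
1. e -> o, i -> u / B C0 _: fires at position(s) 4: gokuparz
2. o -> e, u -> i / F C0 _: no change
3. b -> p, v -> f, z -> s / _ #: fires at position(s) 8: gokupars
surface: gokupars


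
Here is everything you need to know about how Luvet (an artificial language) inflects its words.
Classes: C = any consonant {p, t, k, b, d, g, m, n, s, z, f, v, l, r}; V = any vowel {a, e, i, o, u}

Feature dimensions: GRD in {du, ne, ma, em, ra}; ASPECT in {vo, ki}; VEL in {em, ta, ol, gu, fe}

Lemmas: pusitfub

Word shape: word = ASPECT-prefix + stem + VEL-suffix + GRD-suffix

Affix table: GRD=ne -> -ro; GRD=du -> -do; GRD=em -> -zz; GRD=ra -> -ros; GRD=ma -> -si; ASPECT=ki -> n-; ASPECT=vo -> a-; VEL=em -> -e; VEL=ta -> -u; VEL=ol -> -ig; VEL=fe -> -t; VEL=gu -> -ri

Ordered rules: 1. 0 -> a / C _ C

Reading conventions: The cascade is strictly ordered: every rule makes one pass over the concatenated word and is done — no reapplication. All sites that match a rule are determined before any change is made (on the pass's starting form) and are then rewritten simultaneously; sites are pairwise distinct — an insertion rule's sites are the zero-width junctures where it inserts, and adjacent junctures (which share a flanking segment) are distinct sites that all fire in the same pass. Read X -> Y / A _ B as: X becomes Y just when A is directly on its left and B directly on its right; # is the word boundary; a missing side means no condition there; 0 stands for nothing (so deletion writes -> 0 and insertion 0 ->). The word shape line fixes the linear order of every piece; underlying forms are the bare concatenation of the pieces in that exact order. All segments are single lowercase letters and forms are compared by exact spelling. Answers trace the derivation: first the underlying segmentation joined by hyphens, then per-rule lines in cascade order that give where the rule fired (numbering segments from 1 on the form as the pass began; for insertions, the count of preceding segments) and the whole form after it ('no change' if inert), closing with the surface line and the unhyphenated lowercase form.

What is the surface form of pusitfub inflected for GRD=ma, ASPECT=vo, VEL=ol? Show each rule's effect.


underlying: a-pusitfub-ig-si
1. 0 -> a / C _ C: inserts after position(s) 6, 11: apusitafubigasi
surface: apusitafubigasi


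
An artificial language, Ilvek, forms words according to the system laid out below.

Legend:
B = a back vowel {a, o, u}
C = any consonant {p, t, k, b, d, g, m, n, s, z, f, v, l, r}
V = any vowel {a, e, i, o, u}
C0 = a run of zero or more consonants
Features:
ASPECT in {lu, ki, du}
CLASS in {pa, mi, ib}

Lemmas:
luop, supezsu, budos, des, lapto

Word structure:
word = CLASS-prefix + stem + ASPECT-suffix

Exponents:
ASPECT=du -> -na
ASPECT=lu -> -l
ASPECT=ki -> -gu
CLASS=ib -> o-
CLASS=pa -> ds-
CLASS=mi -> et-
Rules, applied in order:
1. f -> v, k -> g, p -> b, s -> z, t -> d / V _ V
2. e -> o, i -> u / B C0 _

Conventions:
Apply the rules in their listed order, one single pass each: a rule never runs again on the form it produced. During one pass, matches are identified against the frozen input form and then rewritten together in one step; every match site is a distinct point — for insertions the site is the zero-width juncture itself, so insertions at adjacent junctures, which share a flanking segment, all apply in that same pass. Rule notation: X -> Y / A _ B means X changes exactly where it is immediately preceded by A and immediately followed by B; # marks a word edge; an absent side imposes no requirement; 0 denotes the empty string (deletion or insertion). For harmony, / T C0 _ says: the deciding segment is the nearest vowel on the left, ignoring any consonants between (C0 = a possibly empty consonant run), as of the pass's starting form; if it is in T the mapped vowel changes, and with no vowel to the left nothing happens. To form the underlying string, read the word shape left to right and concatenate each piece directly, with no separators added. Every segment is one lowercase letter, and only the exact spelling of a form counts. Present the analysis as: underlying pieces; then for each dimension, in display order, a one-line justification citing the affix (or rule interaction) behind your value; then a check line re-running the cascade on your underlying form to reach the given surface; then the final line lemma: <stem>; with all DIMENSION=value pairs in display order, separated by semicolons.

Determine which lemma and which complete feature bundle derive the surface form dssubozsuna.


underlying: ds-supezsu-na
ASPECT=du - signalled by the affix -na
CLASS=pa - signalled by the affix ds-
check: dssupezsuna -> dssubezsuna -> dssubozsuna
lemma: supezsu; ASPECT=du; CLASS=pa


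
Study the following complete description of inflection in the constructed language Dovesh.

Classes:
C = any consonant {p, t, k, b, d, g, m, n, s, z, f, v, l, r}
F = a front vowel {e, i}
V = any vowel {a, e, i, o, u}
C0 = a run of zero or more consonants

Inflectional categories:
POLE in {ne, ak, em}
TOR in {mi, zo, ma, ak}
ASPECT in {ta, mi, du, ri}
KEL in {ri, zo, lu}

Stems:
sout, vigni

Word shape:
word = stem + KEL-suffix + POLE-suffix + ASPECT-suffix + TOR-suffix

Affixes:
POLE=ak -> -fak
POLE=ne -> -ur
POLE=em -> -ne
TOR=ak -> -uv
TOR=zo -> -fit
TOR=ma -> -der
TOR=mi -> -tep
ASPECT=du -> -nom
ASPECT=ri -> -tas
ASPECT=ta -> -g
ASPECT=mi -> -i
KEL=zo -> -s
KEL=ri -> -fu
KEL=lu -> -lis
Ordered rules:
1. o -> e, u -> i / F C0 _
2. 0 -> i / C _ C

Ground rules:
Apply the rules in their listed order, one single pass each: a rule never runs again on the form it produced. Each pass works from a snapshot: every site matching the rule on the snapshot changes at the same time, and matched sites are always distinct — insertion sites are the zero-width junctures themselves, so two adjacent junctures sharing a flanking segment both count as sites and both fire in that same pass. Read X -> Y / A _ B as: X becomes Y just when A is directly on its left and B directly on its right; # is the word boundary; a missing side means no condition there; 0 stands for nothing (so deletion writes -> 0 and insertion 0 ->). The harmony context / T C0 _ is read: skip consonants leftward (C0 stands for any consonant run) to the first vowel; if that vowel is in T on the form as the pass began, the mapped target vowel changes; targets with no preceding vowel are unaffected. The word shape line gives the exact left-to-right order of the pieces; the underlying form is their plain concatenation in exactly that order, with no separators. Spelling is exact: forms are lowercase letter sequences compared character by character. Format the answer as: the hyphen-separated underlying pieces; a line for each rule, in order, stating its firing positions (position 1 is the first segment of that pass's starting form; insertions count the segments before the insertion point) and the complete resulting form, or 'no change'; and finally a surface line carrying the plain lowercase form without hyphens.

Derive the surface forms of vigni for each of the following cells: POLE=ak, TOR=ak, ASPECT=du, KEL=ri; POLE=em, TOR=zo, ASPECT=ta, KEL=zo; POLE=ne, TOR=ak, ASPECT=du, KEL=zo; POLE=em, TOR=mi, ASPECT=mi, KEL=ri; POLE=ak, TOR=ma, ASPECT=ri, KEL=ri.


cell POLE=ak, TOR=ak, ASPECT=du, KEL=ri:
underlying: vigni-fu-fak-nom-uv
1. o -> e, u -> i / F C0 _: fires at position(s) 7: vignififaknomuv
2. 0 -> i / C _ C: inserts after position(s) 3, 10: viginififakinomuv
surface: viginififakinomuv

cell POLE=em, TOR=zo, ASPECT=ta, KEL=zo:
underlying: vigni-s-ne-g-fit
1. o -> e, u -> i / F C0 _: no change
2. 0 -> i / C _ C: inserts after position(s) 3, 6, 9: viginisinegifit
surface: viginisinegifit

cell POLE=ne, TOR=ak, ASPECT=du, KEL=zo:
underlying: vigni-s-ur-nom-uv
1. o -> e, u -> i / F C0 _: fires at position(s) 7: vignisirnomuv
2. 0 -> i / C _ C: inserts after position(s) 3, 8: viginisirinomuv
surface: viginisirinomuv

cell POLE=em, TOR=mi, ASPECT=mi, KEL=ri:
underlying: vigni-fu-ne-i-tep
1. o -> e, u -> i / F C0 _: fires at position(s) 7: vignifineitep
2. 0 -> i / C _ C: inserts after position(s) 3: viginifineitep
surface: viginifineitep

cell POLE=ak, TOR=ma, ASPECT=ri, KEL=ri:
underlying: vigni-fu-fak-tas-der
1. o -> e, u -> i / F C0 _: fires at position(s) 7: vignififaktasder
2. 0 -> i / C _ C: inserts after position(s) 3, 10, 13: viginififakitasider
surface: viginififakitasider
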